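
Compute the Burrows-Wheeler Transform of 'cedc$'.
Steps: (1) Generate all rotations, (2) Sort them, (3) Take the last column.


Rotations (sorted):
  0: $cedc -> last char: c
  1: c$ced -> last char: d
  2: cedc$ -> last char: $
  3: dc$ce -> last char: e
  4: edc$c -> last char: c


BWT = cd$ec


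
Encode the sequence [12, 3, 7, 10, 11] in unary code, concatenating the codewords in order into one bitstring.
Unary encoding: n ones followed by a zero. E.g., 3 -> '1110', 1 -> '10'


Encode each number as n ones followed by a terminating 0:
  12 -> 1111111111110 (13 bits)
  3 -> 1110 (4 bits)
  7 -> 11111110 (8 bits)
  10 -> 11111111110 (11 bits)
  11 -> 111111111110 (12 bits)
Total length = 13 + 4 + 8 + 11 + 12 = 48 bits.

Unary([12, 3, 7, 10, 11]) = 111111111111011101111111011111111110111111111110 (48 bits)


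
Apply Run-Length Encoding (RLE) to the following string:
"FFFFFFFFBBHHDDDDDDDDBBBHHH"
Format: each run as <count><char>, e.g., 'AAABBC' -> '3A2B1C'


Scanning runs left to right:
  i=0: run of 'F' x 8 -> '8F'
  i=8: run of 'B' x 2 -> '2B'
  i=10: run of 'H' x 2 -> '2H'
  i=12: run of 'D' x 8 -> '8D'
  i=20: run of 'B' x 3 -> '3B'
  i=23: run of 'H' x 3 -> '3H'

RLE = 8F2B2H8D3B3H


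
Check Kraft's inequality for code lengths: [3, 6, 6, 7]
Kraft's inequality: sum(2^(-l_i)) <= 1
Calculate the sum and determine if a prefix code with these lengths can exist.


Sum = 2^(-3) + 2^(-6) + 2^(-6) + 2^(-7)
    = 0.125 + 0.015625 + 0.015625 + 0.0078125
    = 21/128 = 0.1640625
Since 0.1640625 <= 1, Kraft's inequality IS satisfied.
A prefix code with these lengths CAN exist.

Kraft sum = 0.1640625. Satisfied.


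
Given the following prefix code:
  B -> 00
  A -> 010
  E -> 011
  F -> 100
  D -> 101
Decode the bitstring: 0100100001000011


Decoding step by step:
Bits 010 -> A
Bits 010 -> A
Bits 00 -> B
Bits 010 -> A
Bits 00 -> B
Bits 011 -> E


Decoded message: AABABE


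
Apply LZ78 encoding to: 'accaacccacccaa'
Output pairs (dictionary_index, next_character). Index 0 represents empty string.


LZ78 encoding steps:
Dictionary: {0: ''}
Step 1: w='' (idx 0), next='a' -> output (0, 'a'), add 'a' as idx 1
Step 2: w='' (idx 0), next='c' -> output (0, 'c'), add 'c' as idx 2
Step 3: w='c' (idx 2), next='a' -> output (2, 'a'), add 'ca' as idx 3
Step 4: w='a' (idx 1), next='c' -> output (1, 'c'), add 'ac' as idx 4
Step 5: w='c' (idx 2), next='c' -> output (2, 'c'), add 'cc' as idx 5
Step 6: w='ac' (idx 4), next='c' -> output (4, 'c'), add 'acc' as idx 6
Step 7: w='ca' (idx 3), next='a' -> output (3, 'a'), add 'caa' as idx 7


Encoded: [(0, 'a'), (0, 'c'), (2, 'a'), (1, 'c'), (2, 'c'), (4, 'c'), (3, 'a')]


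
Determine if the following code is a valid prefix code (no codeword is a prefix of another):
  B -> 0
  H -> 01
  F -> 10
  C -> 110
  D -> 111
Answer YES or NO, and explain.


Checking each pair (does one codeword prefix another?):
  B='0' vs H='01': prefix -- VIOLATION

NO -- this is NOT a valid prefix code. B (0) is a prefix of H (01).


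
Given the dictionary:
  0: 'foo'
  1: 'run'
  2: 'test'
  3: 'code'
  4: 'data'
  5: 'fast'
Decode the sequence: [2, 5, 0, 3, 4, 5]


Look up each index in the dictionary:
  2 -> 'test'
  5 -> 'fast'
  0 -> 'foo'
  3 -> 'code'
  4 -> 'data'
  5 -> 'fast'

Decoded: "test fast foo code data fast"


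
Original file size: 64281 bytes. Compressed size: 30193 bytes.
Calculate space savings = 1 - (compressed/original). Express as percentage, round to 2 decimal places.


ratio = compressed/original = 30193/64281 = 0.469703
savings = 1 - ratio = 1 - 0.469703 = 0.530297
as a percentage: 0.530297 * 100 = 53.03%

Space savings = 1 - 30193/64281 = 53.03%


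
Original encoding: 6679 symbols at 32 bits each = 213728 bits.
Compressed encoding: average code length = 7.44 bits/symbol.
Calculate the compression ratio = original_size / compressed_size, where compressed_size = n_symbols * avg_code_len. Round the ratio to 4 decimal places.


original_size = n_symbols * orig_bits = 6679 * 32 = 213728 bits
compressed_size = n_symbols * avg_code_len = 6679 * 7.44 = 49691.76 bits
ratio = original_size / compressed_size = 213728 / 49691.76 = 4.3011

Compression ratio = 4.3011


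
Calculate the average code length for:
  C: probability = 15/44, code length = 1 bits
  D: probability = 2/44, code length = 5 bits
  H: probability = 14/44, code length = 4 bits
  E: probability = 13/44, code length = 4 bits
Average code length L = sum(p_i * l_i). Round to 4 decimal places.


Weighted contributions p_i * l_i:
  C: (15/44) * 1 = 15/44
  D: (2/44) * 5 = 10/44
  H: (14/44) * 4 = 56/44
  E: (13/44) * 4 = 52/44
Sum = (15 + 10 + 56 + 52)/44 = 133/44

L = 133/44 = 3.0227 bits/symbol


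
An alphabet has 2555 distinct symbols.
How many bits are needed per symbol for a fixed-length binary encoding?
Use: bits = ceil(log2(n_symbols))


log2(2555) = 11.3191
Bracket: 2^11 = 2048 < 2555 <= 2^12 = 4096
So ceil(log2(2555)) = 12

bits = ceil(log2(2555)) = ceil(11.3191) = 12 bits


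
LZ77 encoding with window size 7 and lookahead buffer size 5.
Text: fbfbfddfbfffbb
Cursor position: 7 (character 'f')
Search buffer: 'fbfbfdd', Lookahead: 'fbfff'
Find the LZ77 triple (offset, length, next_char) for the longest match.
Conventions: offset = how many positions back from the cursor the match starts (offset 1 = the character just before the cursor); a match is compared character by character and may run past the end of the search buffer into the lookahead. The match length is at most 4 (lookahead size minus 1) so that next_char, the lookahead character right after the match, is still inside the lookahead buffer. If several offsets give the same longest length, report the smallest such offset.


Try each offset into the search buffer:
  offset=1 (pos 6, char 'd'): match length 0
  offset=2 (pos 5, char 'd'): match length 0
  offset=3 (pos 4, char 'f'): match length 1
  offset=4 (pos 3, char 'b'): match length 0
  offset=5 (pos 2, char 'f'): match length 3
  offset=6 (pos 1, char 'b'): match length 0
  offset=7 (pos 0, char 'f'): match length 3
Longest match has length 3, found at offsets 5, 7; take the smallest, offset 5.
next_char = character at position 7 + 3 = 10 -> 'f'

Best match: offset=5, length=3 (matching 'fbf' starting at position 2)
LZ77 triple: (5, 3, 'f')


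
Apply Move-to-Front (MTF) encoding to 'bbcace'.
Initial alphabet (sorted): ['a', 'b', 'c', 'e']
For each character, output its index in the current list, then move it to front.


MTF encoding:
'b': index 1 in ['a', 'b', 'c', 'e'] -> ['b', 'a', 'c', 'e']
'b': index 0 in ['b', 'a', 'c', 'e'] -> ['b', 'a', 'c', 'e']
'c': index 2 in ['b', 'a', 'c', 'e'] -> ['c', 'b', 'a', 'e']
'a': index 2 in ['c', 'b', 'a', 'e'] -> ['a', 'c', 'b', 'e']
'c': index 1 in ['a', 'c', 'b', 'e'] -> ['c', 'a', 'b', 'e']
'e': index 3 in ['c', 'a', 'b', 'e'] -> ['e', 'c', 'a', 'b']


Output: [1, 0, 2, 2, 1, 3]


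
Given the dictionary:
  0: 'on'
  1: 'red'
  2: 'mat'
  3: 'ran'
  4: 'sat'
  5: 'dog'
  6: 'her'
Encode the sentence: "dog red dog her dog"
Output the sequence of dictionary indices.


Look up each word in the dictionary:
  'dog' -> 5
  'red' -> 1
  'dog' -> 5
  'her' -> 6
  'dog' -> 5

Encoded: [5, 1, 5, 6, 5]


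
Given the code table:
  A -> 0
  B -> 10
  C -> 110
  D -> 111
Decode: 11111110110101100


Decoding:
111 -> D
111 -> D
10 -> B
110 -> C
10 -> B
110 -> C
0 -> A


Result: DDBCBCA


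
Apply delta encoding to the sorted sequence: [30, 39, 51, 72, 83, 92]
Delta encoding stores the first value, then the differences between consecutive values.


First value: 30
Deltas:
  39 - 30 = 9
  51 - 39 = 12
  72 - 51 = 21
  83 - 72 = 11
  92 - 83 = 9


Delta encoded: [30, 9, 12, 21, 11, 9]


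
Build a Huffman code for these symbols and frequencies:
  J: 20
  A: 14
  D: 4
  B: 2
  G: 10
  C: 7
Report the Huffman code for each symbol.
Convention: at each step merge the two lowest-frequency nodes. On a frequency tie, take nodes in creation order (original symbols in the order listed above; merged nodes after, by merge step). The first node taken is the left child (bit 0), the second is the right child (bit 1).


Huffman tree construction:
Step 1: Merge B(2) + D(4) = 6
Step 2: Merge (B+D)(6) + C(7) = 13
Step 3: Merge G(10) + ((B+D)+C)(13) = 23
Step 4: Merge A(14) + J(20) = 34
Step 5: Merge (G+((B+D)+C))(23) + (A+J)(34) = 57
Read each symbol's code off the tree from the root (left child = 0, right child = 1).

Codes:
  J: 11 (length 2)
  A: 10 (length 2)
  D: 0101 (length 4)
  B: 0100 (length 4)
  G: 00 (length 2)
  C: 011 (length 3)
Average code length: 133/57 = 2.3333 bits/symbol


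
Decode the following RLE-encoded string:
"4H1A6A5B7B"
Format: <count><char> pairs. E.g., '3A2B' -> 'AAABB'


Expanding each <count><char> pair:
  4H -> 'HHHH'
  1A -> 'A'
  6A -> 'AAAAAA'
  5B -> 'BBBBB'
  7B -> 'BBBBBBB'

Decoded = HHHHAAAAAAABBBBBBBBBBBB


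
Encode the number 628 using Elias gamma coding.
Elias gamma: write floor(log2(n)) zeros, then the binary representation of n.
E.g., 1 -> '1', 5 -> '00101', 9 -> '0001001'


num_bits = floor(log2(628)) + 1 = 10
leading_zeros = num_bits - 1 = 9
binary(628) = 1001110100

Elias gamma(628) = '000000000' + '1001110100' = 0000000001001110100 (19 bits)


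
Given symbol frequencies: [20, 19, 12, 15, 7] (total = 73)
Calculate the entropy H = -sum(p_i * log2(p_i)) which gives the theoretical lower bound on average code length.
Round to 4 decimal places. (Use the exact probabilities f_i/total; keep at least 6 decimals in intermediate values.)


Per-symbol terms -p_i * log2(p_i) with p_i = f_i/73:
  p = 20/73 = 0.273973: log2(p) = -1.867896, -p*log2(p) = 0.511752
  p = 19/73 = 0.260274: log2(p) = -1.941897, -p*log2(p) = 0.505425
  p = 12/73 = 0.164384: log2(p) = -2.604862, -p*log2(p) = 0.428197
  p = 15/73 = 0.205479: log2(p) = -2.282934, -p*log2(p) = 0.469096
  p = 7/73 = 0.095890: log2(p) = -3.382470, -p*log2(p) = 0.324346
H = 0.511752 + 0.505425 + 0.428197 + 0.469096 + 0.324346 = 2.238816

H = 2.2388 bits/symbol


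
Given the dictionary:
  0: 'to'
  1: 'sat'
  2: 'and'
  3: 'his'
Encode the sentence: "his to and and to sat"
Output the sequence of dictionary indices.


Look up each word in the dictionary:
  'his' -> 3
  'to' -> 0
  'and' -> 2
  'and' -> 2
  'to' -> 0
  'sat' -> 1

Encoded: [3, 0, 2, 2, 0, 1]


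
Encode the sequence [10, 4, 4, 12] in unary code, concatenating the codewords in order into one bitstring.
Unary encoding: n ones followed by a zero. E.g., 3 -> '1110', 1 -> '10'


Encode each number as n ones followed by a terminating 0:
  10 -> 11111111110 (11 bits)
  4 -> 11110 (5 bits)
  4 -> 11110 (5 bits)
  12 -> 1111111111110 (13 bits)
Total length = 11 + 5 + 5 + 13 = 34 bits.

Unary([10, 4, 4, 12]) = 1111111111011110111101111111111110 (34 bits)


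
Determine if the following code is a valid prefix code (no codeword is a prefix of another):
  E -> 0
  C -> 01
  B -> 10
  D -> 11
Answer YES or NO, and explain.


Checking each pair (does one codeword prefix another?):
  E='0' vs C='01': prefix -- VIOLATION

NO -- this is NOT a valid prefix code. E (0) is a prefix of C (01).


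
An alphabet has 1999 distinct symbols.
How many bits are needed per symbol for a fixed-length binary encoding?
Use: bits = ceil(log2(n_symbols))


log2(1999) = 10.9651
Bracket: 2^10 = 1024 < 1999 <= 2^11 = 2048
So ceil(log2(1999)) = 11

bits = ceil(log2(1999)) = ceil(10.9651) = 11 bits


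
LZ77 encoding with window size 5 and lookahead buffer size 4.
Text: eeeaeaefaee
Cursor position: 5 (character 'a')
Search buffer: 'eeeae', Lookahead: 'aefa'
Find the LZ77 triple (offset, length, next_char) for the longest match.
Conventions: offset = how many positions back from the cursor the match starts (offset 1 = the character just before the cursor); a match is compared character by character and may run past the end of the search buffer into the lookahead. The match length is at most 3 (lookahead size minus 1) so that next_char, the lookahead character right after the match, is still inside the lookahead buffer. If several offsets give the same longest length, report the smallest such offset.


Try each offset into the search buffer:
  offset=1 (pos 4, char 'e'): match length 0
  offset=2 (pos 3, char 'a'): match length 2
  offset=3 (pos 2, char 'e'): match length 0
  offset=4 (pos 1, char 'e'): match length 0
  offset=5 (pos 0, char 'e'): match length 0
Longest match has length 2 at offset 2.
next_char = character at position 5 + 2 = 7 -> 'f'

Best match: offset=2, length=2 (matching 'ae' starting at position 3)
LZ77 triple: (2, 2, 'f')


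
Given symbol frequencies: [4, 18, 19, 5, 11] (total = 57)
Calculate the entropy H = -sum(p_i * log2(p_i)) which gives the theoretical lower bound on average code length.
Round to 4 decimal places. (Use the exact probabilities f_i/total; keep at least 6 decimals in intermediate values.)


Per-symbol terms -p_i * log2(p_i) with p_i = f_i/57:
  p = 4/57 = 0.070175: log2(p) = -3.832890, -p*log2(p) = 0.268975
  p = 18/57 = 0.315789: log2(p) = -1.662965, -p*log2(p) = 0.525147
  p = 19/57 = 0.333333: log2(p) = -1.584963, -p*log2(p) = 0.528321
  p = 5/57 = 0.087719: log2(p) = -3.510962, -p*log2(p) = 0.307979
  p = 11/57 = 0.192982: log2(p) = -2.373458, -p*log2(p) = 0.458036
H = 0.268975 + 0.525147 + 0.528321 + 0.307979 + 0.458036 = 2.088458

H = 2.0885 bits/symbol


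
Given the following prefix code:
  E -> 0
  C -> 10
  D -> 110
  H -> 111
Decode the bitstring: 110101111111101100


Decoding step by step:
Bits 110 -> D
Bits 10 -> C
Bits 111 -> H
Bits 111 -> H
Bits 110 -> D
Bits 110 -> D
Bits 0 -> E


Decoded message: DCHHDDE


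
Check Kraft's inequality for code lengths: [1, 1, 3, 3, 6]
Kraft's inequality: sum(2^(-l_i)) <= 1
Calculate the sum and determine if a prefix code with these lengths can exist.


Sum = 2^(-1) + 2^(-1) + 2^(-3) + 2^(-3) + 2^(-6)
    = 0.5 + 0.5 + 0.125 + 0.125 + 0.015625
    = 81/64 = 1.265625
Since 1.265625 > 1, Kraft's inequality is NOT satisfied.
A prefix code with these lengths CANNOT exist.

Kraft sum = 1.265625. Not satisfied.


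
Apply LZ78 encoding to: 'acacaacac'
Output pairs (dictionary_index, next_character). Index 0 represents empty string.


LZ78 encoding steps:
Dictionary: {0: ''}
Step 1: w='' (idx 0), next='a' -> output (0, 'a'), add 'a' as idx 1
Step 2: w='' (idx 0), next='c' -> output (0, 'c'), add 'c' as idx 2
Step 3: w='a' (idx 1), next='c' -> output (1, 'c'), add 'ac' as idx 3
Step 4: w='a' (idx 1), next='a' -> output (1, 'a'), add 'aa' as idx 4
Step 5: w='c' (idx 2), next='a' -> output (2, 'a'), add 'ca' as idx 5
Step 6: w='c' (idx 2), end of input -> output (2, '')


Encoded: [(0, 'a'), (0, 'c'), (1, 'c'), (1, 'a'), (2, 'a'), (2, '')]


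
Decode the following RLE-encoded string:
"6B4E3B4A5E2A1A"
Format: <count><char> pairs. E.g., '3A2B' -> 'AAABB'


Expanding each <count><char> pair:
  6B -> 'BBBBBB'
  4E -> 'EEEE'
  3B -> 'BBB'
  4A -> 'AAAA'
  5E -> 'EEEEE'
  2A -> 'AA'
  1A -> 'A'

Decoded = BBBBBBEEEEBBBAAAAEEEEEAAA


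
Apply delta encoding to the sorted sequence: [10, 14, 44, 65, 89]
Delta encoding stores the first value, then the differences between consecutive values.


First value: 10
Deltas:
  14 - 10 = 4
  44 - 14 = 30
  65 - 44 = 21
  89 - 65 = 24


Delta encoded: [10, 4, 30, 21, 24]


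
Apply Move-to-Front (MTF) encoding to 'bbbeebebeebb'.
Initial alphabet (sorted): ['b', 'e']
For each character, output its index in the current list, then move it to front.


MTF encoding:
'b': index 0 in ['b', 'e'] -> ['b', 'e']
'b': index 0 in ['b', 'e'] -> ['b', 'e']
'b': index 0 in ['b', 'e'] -> ['b', 'e']
'e': index 1 in ['b', 'e'] -> ['e', 'b']
'e': index 0 in ['e', 'b'] -> ['e', 'b']
'b': index 1 in ['e', 'b'] -> ['b', 'e']
'e': index 1 in ['b', 'e'] -> ['e', 'b']
'b': index 1 in ['e', 'b'] -> ['b', 'e']
'e': index 1 in ['b', 'e'] -> ['e', 'b']
'e': index 0 in ['e', 'b'] -> ['e', 'b']
'b': index 1 in ['e', 'b'] -> ['b', 'e']
'b': index 0 in ['b', 'e'] -> ['b', 'e']


Output: [0, 0, 0, 1, 0, 1, 1, 1, 1, 0, 1, 0]


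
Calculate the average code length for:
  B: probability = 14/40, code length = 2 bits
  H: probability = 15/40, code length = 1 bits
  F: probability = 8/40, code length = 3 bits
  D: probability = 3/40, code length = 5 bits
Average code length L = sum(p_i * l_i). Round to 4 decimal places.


Weighted contributions p_i * l_i:
  B: (14/40) * 2 = 28/40
  H: (15/40) * 1 = 15/40
  F: (8/40) * 3 = 24/40
  D: (3/40) * 5 = 15/40
Sum = (28 + 15 + 24 + 15)/40 = 82/40

L = 82/40 = 2.0500 bits/symbol


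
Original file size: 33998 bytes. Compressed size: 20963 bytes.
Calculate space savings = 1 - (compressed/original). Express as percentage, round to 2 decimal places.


ratio = compressed/original = 20963/33998 = 0.616595
savings = 1 - ratio = 1 - 0.616595 = 0.383405
as a percentage: 0.383405 * 100 = 38.34%

Space savings = 1 - 20963/33998 = 38.34%


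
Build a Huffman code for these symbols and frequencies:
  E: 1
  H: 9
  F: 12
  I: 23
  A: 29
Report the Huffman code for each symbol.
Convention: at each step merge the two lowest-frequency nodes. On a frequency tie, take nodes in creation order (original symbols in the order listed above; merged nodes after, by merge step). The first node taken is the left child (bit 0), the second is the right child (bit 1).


Huffman tree construction:
Step 1: Merge E(1) + H(9) = 10
Step 2: Merge (E+H)(10) + F(12) = 22
Step 3: Merge ((E+H)+F)(22) + I(23) = 45
Step 4: Merge A(29) + (((E+H)+F)+I)(45) = 74
Read each symbol's code off the tree from the root (left child = 0, right child = 1).

Codes:
  E: 1000 (length 4)
  H: 1001 (length 4)
  F: 101 (length 3)
  I: 11 (length 2)
  A: 0 (length 1)
Average code length: 151/74 = 2.0405 bits/symbol


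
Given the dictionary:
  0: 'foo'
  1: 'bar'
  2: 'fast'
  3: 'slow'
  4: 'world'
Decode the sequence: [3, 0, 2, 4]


Look up each index in the dictionary:
  3 -> 'slow'
  0 -> 'foo'
  2 -> 'fast'
  4 -> 'world'

Decoded: "slow foo fast world"


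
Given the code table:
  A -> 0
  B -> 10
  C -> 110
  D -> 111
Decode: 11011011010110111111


Decoding:
110 -> C
110 -> C
110 -> C
10 -> B
110 -> C
111 -> D
111 -> D


Result: CCCBCDD


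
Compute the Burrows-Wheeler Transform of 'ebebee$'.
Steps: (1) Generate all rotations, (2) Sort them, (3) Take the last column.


Rotations (sorted):
  0: $ebebee -> last char: e
  1: bebee$e -> last char: e
  2: bee$ebe -> last char: e
  3: e$ebebe -> last char: e
  4: ebebee$ -> last char: $
  5: ebee$eb -> last char: b
  6: ee$ebeb -> last char: b


BWT = eeee$bb


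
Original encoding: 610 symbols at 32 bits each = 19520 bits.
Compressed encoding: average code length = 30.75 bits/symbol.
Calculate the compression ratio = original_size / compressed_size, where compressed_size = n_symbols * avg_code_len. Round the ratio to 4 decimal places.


original_size = n_symbols * orig_bits = 610 * 32 = 19520 bits
compressed_size = n_symbols * avg_code_len = 610 * 30.75 = 18757.5 bits
ratio = original_size / compressed_size = 19520 / 18757.5 = 1.0407

Compression ratio = 1.0407


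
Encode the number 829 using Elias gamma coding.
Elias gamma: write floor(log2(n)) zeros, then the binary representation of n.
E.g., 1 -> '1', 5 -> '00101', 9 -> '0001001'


num_bits = floor(log2(829)) + 1 = 10
leading_zeros = num_bits - 1 = 9
binary(829) = 1100111101

Elias gamma(829) = '000000000' + '1100111101' = 0000000001100111101 (19 bits)


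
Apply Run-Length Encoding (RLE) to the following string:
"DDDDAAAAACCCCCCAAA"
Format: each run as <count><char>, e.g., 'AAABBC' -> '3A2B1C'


Scanning runs left to right:
  i=0: run of 'D' x 4 -> '4D'
  i=4: run of 'A' x 5 -> '5A'
  i=9: run of 'C' x 6 -> '6C'
  i=15: run of 'A' x 3 -> '3A'

RLE = 4D5A6C3A


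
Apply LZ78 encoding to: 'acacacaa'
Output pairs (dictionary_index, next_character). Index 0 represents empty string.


LZ78 encoding steps:
Dictionary: {0: ''}
Step 1: w='' (idx 0), next='a' -> output (0, 'a'), add 'a' as idx 1
Step 2: w='' (idx 0), next='c' -> output (0, 'c'), add 'c' as idx 2
Step 3: w='a' (idx 1), next='c' -> output (1, 'c'), add 'ac' as idx 3
Step 4: w='ac' (idx 3), next='a' -> output (3, 'a'), add 'aca' as idx 4
Step 5: w='a' (idx 1), end of input -> output (1, '')


Encoded: [(0, 'a'), (0, 'c'), (1, 'c'), (3, 'a'), (1, '')]


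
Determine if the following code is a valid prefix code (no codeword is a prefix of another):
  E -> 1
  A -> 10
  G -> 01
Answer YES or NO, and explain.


Checking each pair (does one codeword prefix another?):
  E='1' vs A='10': prefix -- VIOLATION

NO -- this is NOT a valid prefix code. E (1) is a prefix of A (10).


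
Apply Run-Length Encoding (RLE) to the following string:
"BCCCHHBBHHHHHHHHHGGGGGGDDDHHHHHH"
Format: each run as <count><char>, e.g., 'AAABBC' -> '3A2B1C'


Scanning runs left to right:
  i=0: run of 'B' x 1 -> '1B'
  i=1: run of 'C' x 3 -> '3C'
  i=4: run of 'H' x 2 -> '2H'
  i=6: run of 'B' x 2 -> '2B'
  i=8: run of 'H' x 9 -> '9H'
  i=17: run of 'G' x 6 -> '6G'
  i=23: run of 'D' x 3 -> '3D'
  i=26: run of 'H' x 6 -> '6H'

RLE = 1B3C2H2B9H6G3D6H


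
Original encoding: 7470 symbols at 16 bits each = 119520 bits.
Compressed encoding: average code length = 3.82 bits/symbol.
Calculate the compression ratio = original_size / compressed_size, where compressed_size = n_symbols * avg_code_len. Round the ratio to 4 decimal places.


original_size = n_symbols * orig_bits = 7470 * 16 = 119520 bits
compressed_size = n_symbols * avg_code_len = 7470 * 3.82 = 28535.4 bits
ratio = original_size / compressed_size = 119520 / 28535.4 = 4.1885

Compression ratio = 4.1885


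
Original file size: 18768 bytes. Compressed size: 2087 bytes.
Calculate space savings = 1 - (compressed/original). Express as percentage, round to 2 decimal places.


ratio = compressed/original = 2087/18768 = 0.1112
savings = 1 - ratio = 1 - 0.1112 = 0.8888
as a percentage: 0.8888 * 100 = 88.88%

Space savings = 1 - 2087/18768 = 88.88%


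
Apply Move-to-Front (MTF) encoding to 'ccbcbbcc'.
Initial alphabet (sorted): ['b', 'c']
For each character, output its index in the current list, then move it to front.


MTF encoding:
'c': index 1 in ['b', 'c'] -> ['c', 'b']
'c': index 0 in ['c', 'b'] -> ['c', 'b']
'b': index 1 in ['c', 'b'] -> ['b', 'c']
'c': index 1 in ['b', 'c'] -> ['c', 'b']
'b': index 1 in ['c', 'b'] -> ['b', 'c']
'b': index 0 in ['b', 'c'] -> ['b', 'c']
'c': index 1 in ['b', 'c'] -> ['c', 'b']
'c': index 0 in ['c', 'b'] -> ['c', 'b']


Output: [1, 0, 1, 1, 1, 0, 1, 0]


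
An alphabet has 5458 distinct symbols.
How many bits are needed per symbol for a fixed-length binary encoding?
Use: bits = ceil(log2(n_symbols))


log2(5458) = 12.4142
Bracket: 2^12 = 4096 < 5458 <= 2^13 = 8192
So ceil(log2(5458)) = 13

bits = ceil(log2(5458)) = ceil(12.4142) = 13 bits


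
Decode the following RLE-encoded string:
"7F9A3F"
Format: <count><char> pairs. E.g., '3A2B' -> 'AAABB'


Expanding each <count><char> pair:
  7F -> 'FFFFFFF'
  9A -> 'AAAAAAAAA'
  3F -> 'FFF'

Decoded = FFFFFFFAAAAAAAAAFFF


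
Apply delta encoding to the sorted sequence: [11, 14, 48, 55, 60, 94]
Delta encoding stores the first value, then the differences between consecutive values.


First value: 11
Deltas:
  14 - 11 = 3
  48 - 14 = 34
  55 - 48 = 7
  60 - 55 = 5
  94 - 60 = 34


Delta encoded: [11, 3, 34, 7, 5, 34]


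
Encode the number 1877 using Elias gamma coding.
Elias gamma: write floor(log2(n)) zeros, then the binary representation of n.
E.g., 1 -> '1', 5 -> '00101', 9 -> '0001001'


num_bits = floor(log2(1877)) + 1 = 11
leading_zeros = num_bits - 1 = 10
binary(1877) = 11101010101

Elias gamma(1877) = '0000000000' + '11101010101' = 000000000011101010101 (21 bits)


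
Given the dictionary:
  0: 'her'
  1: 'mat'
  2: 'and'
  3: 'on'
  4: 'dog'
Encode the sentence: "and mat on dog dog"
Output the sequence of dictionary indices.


Look up each word in the dictionary:
  'and' -> 2
  'mat' -> 1
  'on' -> 3
  'dog' -> 4
  'dog' -> 4

Encoded: [2, 1, 3, 4, 4]


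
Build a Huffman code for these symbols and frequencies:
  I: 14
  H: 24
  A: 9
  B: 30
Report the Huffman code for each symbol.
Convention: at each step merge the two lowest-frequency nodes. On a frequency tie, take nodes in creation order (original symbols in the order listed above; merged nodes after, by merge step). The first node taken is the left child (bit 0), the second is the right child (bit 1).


Huffman tree construction:
Step 1: Merge A(9) + I(14) = 23
Step 2: Merge (A+I)(23) + H(24) = 47
Step 3: Merge B(30) + ((A+I)+H)(47) = 77
Read each symbol's code off the tree from the root (left child = 0, right child = 1).

Codes:
  I: 101 (length 3)
  H: 11 (length 2)
  A: 100 (length 3)
  B: 0 (length 1)
Average code length: 147/77 = 1.9091 bits/symbol


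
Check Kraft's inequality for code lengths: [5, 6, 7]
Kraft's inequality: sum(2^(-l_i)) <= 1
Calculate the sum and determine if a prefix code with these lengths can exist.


Sum = 2^(-5) + 2^(-6) + 2^(-7)
    = 0.03125 + 0.015625 + 0.0078125
    = 7/128 = 0.0546875
Since 0.0546875 <= 1, Kraft's inequality IS satisfied.
A prefix code with these lengths CAN exist.

Kraft sum = 0.0546875. Satisfied.


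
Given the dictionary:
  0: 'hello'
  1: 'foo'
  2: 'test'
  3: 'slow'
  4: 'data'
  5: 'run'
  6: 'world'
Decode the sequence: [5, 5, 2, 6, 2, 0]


Look up each index in the dictionary:
  5 -> 'run'
  5 -> 'run'
  2 -> 'test'
  6 -> 'world'
  2 -> 'test'
  0 -> 'hello'

Decoded: "run run test world test hello"


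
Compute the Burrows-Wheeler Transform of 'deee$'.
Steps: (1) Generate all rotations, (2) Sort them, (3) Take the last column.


Rotations (sorted):
  0: $deee -> last char: e
  1: deee$ -> last char: $
  2: e$dee -> last char: e
  3: ee$de -> last char: e
  4: eee$d -> last char: d


BWT = e$eed


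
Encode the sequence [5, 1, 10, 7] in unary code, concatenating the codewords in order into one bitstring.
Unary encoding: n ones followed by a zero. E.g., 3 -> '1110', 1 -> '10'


Encode each number as n ones followed by a terminating 0:
  5 -> 111110 (6 bits)
  1 -> 10 (2 bits)
  10 -> 11111111110 (11 bits)
  7 -> 11111110 (8 bits)
Total length = 6 + 2 + 11 + 8 = 27 bits.

Unary([5, 1, 10, 7]) = 111110101111111111011111110 (27 bits)


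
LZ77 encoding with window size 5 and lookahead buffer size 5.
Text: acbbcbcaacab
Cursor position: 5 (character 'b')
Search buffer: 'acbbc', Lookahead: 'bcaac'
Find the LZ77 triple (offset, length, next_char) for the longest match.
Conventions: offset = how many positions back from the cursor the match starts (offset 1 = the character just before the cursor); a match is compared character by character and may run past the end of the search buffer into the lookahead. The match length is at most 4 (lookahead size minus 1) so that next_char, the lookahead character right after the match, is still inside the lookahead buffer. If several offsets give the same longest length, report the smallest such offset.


Try each offset into the search buffer:
  offset=1 (pos 4, char 'c'): match length 0
  offset=2 (pos 3, char 'b'): match length 2
  offset=3 (pos 2, char 'b'): match length 1
  offset=4 (pos 1, char 'c'): match length 0
  offset=5 (pos 0, char 'a'): match length 0
Longest match has length 2 at offset 2.
next_char = character at position 5 + 2 = 7 -> 'a'

Best match: offset=2, length=2 (matching 'bc' starting at position 3)
LZ77 triple: (2, 2, 'a')


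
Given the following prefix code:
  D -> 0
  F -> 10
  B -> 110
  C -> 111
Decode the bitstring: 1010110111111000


Decoding step by step:
Bits 10 -> F
Bits 10 -> F
Bits 110 -> B
Bits 111 -> C
Bits 111 -> C
Bits 0 -> D
Bits 0 -> D
Bits 0 -> D


Decoded message: FFBCCDDD


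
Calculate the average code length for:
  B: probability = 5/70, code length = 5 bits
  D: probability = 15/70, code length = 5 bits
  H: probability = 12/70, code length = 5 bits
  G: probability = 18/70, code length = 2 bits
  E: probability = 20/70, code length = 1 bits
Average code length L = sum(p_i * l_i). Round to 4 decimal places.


Weighted contributions p_i * l_i:
  B: (5/70) * 5 = 25/70
  D: (15/70) * 5 = 75/70
  H: (12/70) * 5 = 60/70
  G: (18/70) * 2 = 36/70
  E: (20/70) * 1 = 20/70
Sum = (25 + 75 + 60 + 36 + 20)/70 = 216/70

L = 216/70 = 3.0857 bits/symbol


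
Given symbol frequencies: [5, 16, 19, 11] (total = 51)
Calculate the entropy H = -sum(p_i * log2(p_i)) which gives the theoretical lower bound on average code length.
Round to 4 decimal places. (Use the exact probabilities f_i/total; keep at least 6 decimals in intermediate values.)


Per-symbol terms -p_i * log2(p_i) with p_i = f_i/51:
  p = 5/51 = 0.098039: log2(p) = -3.350497, -p*log2(p) = 0.328480
  p = 16/51 = 0.313725: log2(p) = -1.672425, -p*log2(p) = 0.524682
  p = 19/51 = 0.372549: log2(p) = -1.424498, -p*log2(p) = 0.530695
  p = 11/51 = 0.215686: log2(p) = -2.212994, -p*log2(p) = 0.477312
H = 0.328480 + 0.524682 + 0.530695 + 0.477312 = 1.861169

H = 1.8612 bits/symbol


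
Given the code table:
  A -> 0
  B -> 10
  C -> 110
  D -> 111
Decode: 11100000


Decoding:
111 -> D
0 -> A
0 -> A
0 -> A
0 -> A
0 -> A


Result: DAAAAA


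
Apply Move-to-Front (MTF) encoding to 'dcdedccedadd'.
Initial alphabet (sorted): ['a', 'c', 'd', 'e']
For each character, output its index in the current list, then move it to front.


MTF encoding:
'd': index 2 in ['a', 'c', 'd', 'e'] -> ['d', 'a', 'c', 'e']
'c': index 2 in ['d', 'a', 'c', 'e'] -> ['c', 'd', 'a', 'e']
'd': index 1 in ['c', 'd', 'a', 'e'] -> ['d', 'c', 'a', 'e']
'e': index 3 in ['d', 'c', 'a', 'e'] -> ['e', 'd', 'c', 'a']
'd': index 1 in ['e', 'd', 'c', 'a'] -> ['d', 'e', 'c', 'a']
'c': index 2 in ['d', 'e', 'c', 'a'] -> ['c', 'd', 'e', 'a']
'c': index 0 in ['c', 'd', 'e', 'a'] -> ['c', 'd', 'e', 'a']
'e': index 2 in ['c', 'd', 'e', 'a'] -> ['e', 'c', 'd', 'a']
'd': index 2 in ['e', 'c', 'd', 'a'] -> ['d', 'e', 'c', 'a']
'a': index 3 in ['d', 'e', 'c', 'a'] -> ['a', 'd', 'e', 'c']
'd': index 1 in ['a', 'd', 'e', 'c'] -> ['d', 'a', 'e', 'c']
'd': index 0 in ['d', 'a', 'e', 'c'] -> ['d', 'a', 'e', 'c']


Output: [2, 2, 1, 3, 1, 2, 0, 2, 2, 3, 1, 0]


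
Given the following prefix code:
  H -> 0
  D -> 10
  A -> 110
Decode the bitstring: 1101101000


Decoding step by step:
Bits 110 -> A
Bits 110 -> A
Bits 10 -> D
Bits 0 -> H
Bits 0 -> H


Decoded message: AADHH


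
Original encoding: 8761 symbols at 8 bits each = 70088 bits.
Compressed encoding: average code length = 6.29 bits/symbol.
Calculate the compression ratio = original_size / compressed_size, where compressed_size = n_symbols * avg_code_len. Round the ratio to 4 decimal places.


original_size = n_symbols * orig_bits = 8761 * 8 = 70088 bits
compressed_size = n_symbols * avg_code_len = 8761 * 6.29 = 55106.69 bits
ratio = original_size / compressed_size = 70088 / 55106.69 = 1.2719

Compression ratio = 1.2719


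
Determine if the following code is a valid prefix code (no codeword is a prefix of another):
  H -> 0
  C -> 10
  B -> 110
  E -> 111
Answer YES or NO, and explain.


Checking each pair (does one codeword prefix another?):
  H='0' vs C='10': no prefix
  H='0' vs B='110': no prefix
  H='0' vs E='111': no prefix
  C='10' vs H='0': no prefix
  C='10' vs B='110': no prefix
  C='10' vs E='111': no prefix
  B='110' vs H='0': no prefix
  B='110' vs C='10': no prefix
  B='110' vs E='111': no prefix
  E='111' vs H='0': no prefix
  E='111' vs C='10': no prefix
  E='111' vs B='110': no prefix
No violation found over all pairs.

YES -- this is a valid prefix code. No codeword is a prefix of any other codeword.


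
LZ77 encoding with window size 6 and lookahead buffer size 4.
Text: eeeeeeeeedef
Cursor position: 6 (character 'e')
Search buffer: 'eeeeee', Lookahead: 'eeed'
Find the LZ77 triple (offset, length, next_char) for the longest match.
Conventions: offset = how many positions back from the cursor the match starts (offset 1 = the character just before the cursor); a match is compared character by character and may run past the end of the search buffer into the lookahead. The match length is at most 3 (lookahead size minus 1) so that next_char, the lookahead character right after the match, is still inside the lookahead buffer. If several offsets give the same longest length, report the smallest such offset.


Try each offset into the search buffer:
  offset=1 (pos 5, char 'e'): match length 3
  offset=2 (pos 4, char 'e'): match length 3
  offset=3 (pos 3, char 'e'): match length 3
  offset=4 (pos 2, char 'e'): match length 3
  offset=5 (pos 1, char 'e'): match length 3
  offset=6 (pos 0, char 'e'): match length 3
Longest match has length 3, found at offsets 1, 2, 3, 4, 5, 6; take the smallest, offset 1.
next_char = character at position 6 + 3 = 9 -> 'd'

Best match: offset=1, length=3 (matching 'eee' starting at position 5)
LZ77 triple: (1, 3, 'd')


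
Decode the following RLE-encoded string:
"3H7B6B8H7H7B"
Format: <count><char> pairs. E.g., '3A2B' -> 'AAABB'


Expanding each <count><char> pair:
  3H -> 'HHH'
  7B -> 'BBBBBBB'
  6B -> 'BBBBBB'
  8H -> 'HHHHHHHH'
  7H -> 'HHHHHHH'
  7B -> 'BBBBBBB'

Decoded = HHHBBBBBBBBBBBBBHHHHHHHHHHHHHHHBBBBBBB


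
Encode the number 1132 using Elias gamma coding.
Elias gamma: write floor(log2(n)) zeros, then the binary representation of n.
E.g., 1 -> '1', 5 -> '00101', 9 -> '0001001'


num_bits = floor(log2(1132)) + 1 = 11
leading_zeros = num_bits - 1 = 10
binary(1132) = 10001101100

Elias gamma(1132) = '0000000000' + '10001101100' = 000000000010001101100 (21 bits)


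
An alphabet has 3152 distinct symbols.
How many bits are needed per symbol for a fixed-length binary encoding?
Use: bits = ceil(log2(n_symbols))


log2(3152) = 11.6221
Bracket: 2^11 = 2048 < 3152 <= 2^12 = 4096
So ceil(log2(3152)) = 12

bits = ceil(log2(3152)) = ceil(11.6221) = 12 bits


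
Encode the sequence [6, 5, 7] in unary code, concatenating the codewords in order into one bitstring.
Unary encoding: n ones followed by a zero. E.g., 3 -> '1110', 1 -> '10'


Encode each number as n ones followed by a terminating 0:
  6 -> 1111110 (7 bits)
  5 -> 111110 (6 bits)
  7 -> 11111110 (8 bits)
Total length = 7 + 6 + 8 = 21 bits.

Unary([6, 5, 7]) = 111111011111011111110 (21 bits)


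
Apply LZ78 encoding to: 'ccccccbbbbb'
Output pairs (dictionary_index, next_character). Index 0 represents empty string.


LZ78 encoding steps:
Dictionary: {0: ''}
Step 1: w='' (idx 0), next='c' -> output (0, 'c'), add 'c' as idx 1
Step 2: w='c' (idx 1), next='c' -> output (1, 'c'), add 'cc' as idx 2
Step 3: w='cc' (idx 2), next='c' -> output (2, 'c'), add 'ccc' as idx 3
Step 4: w='' (idx 0), next='b' -> output (0, 'b'), add 'b' as idx 4
Step 5: w='b' (idx 4), next='b' -> output (4, 'b'), add 'bb' as idx 5
Step 6: w='bb' (idx 5), end of input -> output (5, '')


Encoded: [(0, 'c'), (1, 'c'), (2, 'c'), (0, 'b'), (4, 'b'), (5, '')]


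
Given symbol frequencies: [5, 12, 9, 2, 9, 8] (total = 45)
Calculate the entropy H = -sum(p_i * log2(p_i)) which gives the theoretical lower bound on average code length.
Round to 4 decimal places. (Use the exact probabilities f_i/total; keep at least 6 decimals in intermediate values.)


Per-symbol terms -p_i * log2(p_i) with p_i = f_i/45:
  p = 5/45 = 0.111111: log2(p) = -3.169925, -p*log2(p) = 0.352214
  p = 12/45 = 0.266667: log2(p) = -1.906891, -p*log2(p) = 0.508504
  p = 9/45 = 0.200000: log2(p) = -2.321928, -p*log2(p) = 0.464386
  p = 2/45 = 0.044444: log2(p) = -4.491853, -p*log2(p) = 0.199638
  p = 9/45 = 0.200000: log2(p) = -2.321928, -p*log2(p) = 0.464386
  p = 8/45 = 0.177778: log2(p) = -2.491853, -p*log2(p) = 0.442996
H = 0.352214 + 0.508504 + 0.464386 + 0.199638 + 0.464386 + 0.442996 = 2.432124

H = 2.4321 bits/symbol


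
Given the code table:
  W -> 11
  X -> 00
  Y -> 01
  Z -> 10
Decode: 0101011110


Decoding:
01 -> Y
01 -> Y
01 -> Y
11 -> W
10 -> Z


Result: YYYWZ


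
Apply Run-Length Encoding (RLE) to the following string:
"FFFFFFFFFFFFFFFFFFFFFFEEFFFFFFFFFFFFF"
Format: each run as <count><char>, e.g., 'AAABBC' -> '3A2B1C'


Scanning runs left to right:
  i=0: run of 'F' x 22 -> '22F'
  i=22: run of 'E' x 2 -> '2E'
  i=24: run of 'F' x 13 -> '13F'

RLE = 22F2E13F


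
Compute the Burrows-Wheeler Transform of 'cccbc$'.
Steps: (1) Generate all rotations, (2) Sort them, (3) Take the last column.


Rotations (sorted):
  0: $cccbc -> last char: c
  1: bc$ccc -> last char: c
  2: c$cccb -> last char: b
  3: cbc$cc -> last char: c
  4: ccbc$c -> last char: c
  5: cccbc$ -> last char: $


BWT = ccbcc$


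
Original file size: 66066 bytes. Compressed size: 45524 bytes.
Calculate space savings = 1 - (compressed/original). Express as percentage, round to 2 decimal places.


ratio = compressed/original = 45524/66066 = 0.689069
savings = 1 - ratio = 1 - 0.689069 = 0.310931
as a percentage: 0.310931 * 100 = 31.09%

Space savings = 1 - 45524/66066 = 31.09%


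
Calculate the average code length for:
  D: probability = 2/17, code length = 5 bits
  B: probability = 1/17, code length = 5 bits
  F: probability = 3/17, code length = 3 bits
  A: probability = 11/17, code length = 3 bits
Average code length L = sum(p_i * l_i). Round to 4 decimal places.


Weighted contributions p_i * l_i:
  D: (2/17) * 5 = 10/17
  B: (1/17) * 5 = 5/17
  F: (3/17) * 3 = 9/17
  A: (11/17) * 3 = 33/17
Sum = (10 + 5 + 9 + 33)/17 = 57/17

L = 57/17 = 3.3529 bits/symbol


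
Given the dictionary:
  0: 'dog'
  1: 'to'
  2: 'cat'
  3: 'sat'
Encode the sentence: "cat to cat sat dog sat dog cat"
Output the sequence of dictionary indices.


Look up each word in the dictionary:
  'cat' -> 2
  'to' -> 1
  'cat' -> 2
  'sat' -> 3
  'dog' -> 0
  'sat' -> 3
  'dog' -> 0
  'cat' -> 2

Encoded: [2, 1, 2, 3, 0, 3, 0, 2]


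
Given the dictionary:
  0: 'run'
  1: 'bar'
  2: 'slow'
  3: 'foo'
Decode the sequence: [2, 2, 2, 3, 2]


Look up each index in the dictionary:
  2 -> 'slow'
  2 -> 'slow'
  2 -> 'slow'
  3 -> 'foo'
  2 -> 'slow'

Decoded: "slow slow slow foo slow"


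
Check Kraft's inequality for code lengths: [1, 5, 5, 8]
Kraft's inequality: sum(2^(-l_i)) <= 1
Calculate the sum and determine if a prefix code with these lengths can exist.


Sum = 2^(-1) + 2^(-5) + 2^(-5) + 2^(-8)
    = 0.5 + 0.03125 + 0.03125 + 0.00390625
    = 145/256 = 0.56640625
Since 0.56640625 <= 1, Kraft's inequality IS satisfied.
A prefix code with these lengths CAN exist.

Kraft sum = 0.56640625. Satisfied.


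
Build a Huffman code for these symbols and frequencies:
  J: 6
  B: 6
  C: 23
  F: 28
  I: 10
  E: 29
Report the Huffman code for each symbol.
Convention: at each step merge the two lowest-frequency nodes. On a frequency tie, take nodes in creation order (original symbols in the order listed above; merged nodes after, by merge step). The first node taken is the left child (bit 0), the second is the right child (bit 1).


Huffman tree construction:
Step 1: Merge J(6) + B(6) = 12
Step 2: Merge I(10) + (J+B)(12) = 22
Step 3: Merge (I+(J+B))(22) + C(23) = 45
Step 4: Merge F(28) + E(29) = 57
Step 5: Merge ((I+(J+B))+C)(45) + (F+E)(57) = 102
Read each symbol's code off the tree from the root (left child = 0, right child = 1).

Codes:
  J: 0010 (length 4)
  B: 0011 (length 4)
  C: 01 (length 2)
  F: 10 (length 2)
  I: 000 (length 3)
  E: 11 (length 2)
Average code length: 238/102 = 2.3333 bits/symbol


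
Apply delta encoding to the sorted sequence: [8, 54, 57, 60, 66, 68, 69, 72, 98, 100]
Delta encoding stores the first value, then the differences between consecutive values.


First value: 8
Deltas:
  54 - 8 = 46
  57 - 54 = 3
  60 - 57 = 3
  66 - 60 = 6
  68 - 66 = 2
  69 - 68 = 1
  72 - 69 = 3
  98 - 72 = 26
  100 - 98 = 2


Delta encoded: [8, 46, 3, 3, 6, 2, 1, 3, 26, 2]


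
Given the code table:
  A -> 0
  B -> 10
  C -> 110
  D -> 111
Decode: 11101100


Decoding:
111 -> D
0 -> A
110 -> C
0 -> A


Result: DACA


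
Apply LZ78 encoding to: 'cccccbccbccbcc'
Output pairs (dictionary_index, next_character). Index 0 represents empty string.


LZ78 encoding steps:
Dictionary: {0: ''}
Step 1: w='' (idx 0), next='c' -> output (0, 'c'), add 'c' as idx 1
Step 2: w='c' (idx 1), next='c' -> output (1, 'c'), add 'cc' as idx 2
Step 3: w='cc' (idx 2), next='b' -> output (2, 'b'), add 'ccb' as idx 3
Step 4: w='ccb' (idx 3), next='c' -> output (3, 'c'), add 'ccbc' as idx 4
Step 5: w='c' (idx 1), next='b' -> output (1, 'b'), add 'cb' as idx 5
Step 6: w='cc' (idx 2), end of input -> output (2, '')


Encoded: [(0, 'c'), (1, 'c'), (2, 'b'), (3, 'c'), (1, 'b'), (2, '')]
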